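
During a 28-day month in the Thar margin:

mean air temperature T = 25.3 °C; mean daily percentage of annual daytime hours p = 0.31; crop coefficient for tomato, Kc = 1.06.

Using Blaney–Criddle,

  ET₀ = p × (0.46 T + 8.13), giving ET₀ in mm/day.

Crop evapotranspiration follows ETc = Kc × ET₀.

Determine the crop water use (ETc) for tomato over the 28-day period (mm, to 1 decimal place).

ET₀ = 0.31 × (0.46 × 25.3 + 8.13) = 0.31 × 19.768 = 6.1281 mm/d
ETc = Kc × ET₀ = 1.06 × 6.1281 = 6.4958 mm/d
Over 28 days: 6.4958 × 28 = 181.882 mm

181.9 mm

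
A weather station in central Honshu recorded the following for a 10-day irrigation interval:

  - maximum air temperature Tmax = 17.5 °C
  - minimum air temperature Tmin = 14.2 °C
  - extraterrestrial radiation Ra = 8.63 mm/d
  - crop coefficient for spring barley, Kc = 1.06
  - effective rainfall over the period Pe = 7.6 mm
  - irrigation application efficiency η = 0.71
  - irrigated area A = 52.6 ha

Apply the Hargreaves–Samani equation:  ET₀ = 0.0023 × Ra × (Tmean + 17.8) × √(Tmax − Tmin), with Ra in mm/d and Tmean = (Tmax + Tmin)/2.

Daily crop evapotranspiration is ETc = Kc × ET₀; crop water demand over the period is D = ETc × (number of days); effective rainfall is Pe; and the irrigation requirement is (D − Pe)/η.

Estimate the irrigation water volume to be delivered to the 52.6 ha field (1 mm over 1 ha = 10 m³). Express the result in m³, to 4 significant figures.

Tmean = (17.5 + 14.2)/2 = 15.85 °C
ET₀ = 0.0023 × 8.63 × (15.85 + 17.8) × √3.3 = 0.0023 × 8.63 × 33.65 × 1.8166 = 1.2133 mm/d
ETc = Kc × ET₀ = 1.06 × 1.2133 = 1.2861 mm/d
Crop demand D = ETc × 10 d = 1.2861 × 10 = 12.861 mm
D − Pe = 12.861 − 7.6 = 5.261 mm
Gross irrigation = 5.261 / 0.71 = 7.410 mm
Volume = 7.410 mm × 52.6 ha × 10 = 3897.7 m³

3898 m³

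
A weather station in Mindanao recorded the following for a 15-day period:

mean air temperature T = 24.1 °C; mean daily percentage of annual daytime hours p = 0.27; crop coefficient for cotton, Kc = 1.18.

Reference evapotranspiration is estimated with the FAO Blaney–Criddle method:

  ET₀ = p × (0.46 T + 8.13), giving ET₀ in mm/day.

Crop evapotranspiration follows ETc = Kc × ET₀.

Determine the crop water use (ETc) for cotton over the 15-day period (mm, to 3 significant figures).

91.8 mm

ET₀ = 0.27 × (0.46 × 24.1 + 8.13) = 0.27 × 19.216 = 5.1883 mm/d
ETc = Kc × ET₀ = 1.18 × 5.1883 = 6.1222 mm/d
Over 15 days: 6.1222 × 15 = 91.833 mm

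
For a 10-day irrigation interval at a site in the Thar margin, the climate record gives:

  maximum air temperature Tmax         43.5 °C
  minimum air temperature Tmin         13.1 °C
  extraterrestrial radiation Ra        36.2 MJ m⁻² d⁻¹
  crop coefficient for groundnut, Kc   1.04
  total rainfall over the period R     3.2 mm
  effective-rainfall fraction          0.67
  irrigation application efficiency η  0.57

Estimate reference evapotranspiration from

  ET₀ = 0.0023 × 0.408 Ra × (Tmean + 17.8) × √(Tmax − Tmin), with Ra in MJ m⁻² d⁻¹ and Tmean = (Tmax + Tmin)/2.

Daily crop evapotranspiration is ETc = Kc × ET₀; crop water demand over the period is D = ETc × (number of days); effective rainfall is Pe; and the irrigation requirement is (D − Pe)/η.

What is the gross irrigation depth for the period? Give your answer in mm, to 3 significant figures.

154 mm

Tmean = (43.5 + 13.1)/2 = 28.30 °C
0.408 Ra = 0.408 × 36.2 = 14.7696 mm/d equivalent
ET₀ = 0.0023 × 14.7696 × (28.30 + 17.8) × √30.4 = 0.0023 × 14.7696 × 46.10 × 5.5136 = 8.6344 mm/d
ETc = Kc × ET₀ = 1.04 × 8.6344 = 8.9798 mm/d
Crop demand D = ETc × 10 d = 8.9798 × 10 = 89.798 mm
Pe = 0.67 × 3.2 = 2.144 mm
D − Pe = 89.798 − 2.144 = 87.654 mm
Gross irrigation = 87.654 / 0.57 = 153.779 mm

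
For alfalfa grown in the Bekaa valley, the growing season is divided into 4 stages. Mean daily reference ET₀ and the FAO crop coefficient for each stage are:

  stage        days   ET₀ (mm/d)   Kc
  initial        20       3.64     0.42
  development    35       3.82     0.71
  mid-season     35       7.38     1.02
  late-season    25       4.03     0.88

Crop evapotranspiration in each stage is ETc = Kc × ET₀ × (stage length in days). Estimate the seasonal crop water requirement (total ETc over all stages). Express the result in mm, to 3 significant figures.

initial: 0.42 × 3.64 × 20 = 30.58 mm
development: 0.71 × 3.82 × 35 = 94.93 mm
mid-season: 1.02 × 7.38 × 35 = 263.47 mm
late-season: 0.88 × 4.03 × 25 = 88.66 mm
Seasonal total = 477.64 mm

478 mm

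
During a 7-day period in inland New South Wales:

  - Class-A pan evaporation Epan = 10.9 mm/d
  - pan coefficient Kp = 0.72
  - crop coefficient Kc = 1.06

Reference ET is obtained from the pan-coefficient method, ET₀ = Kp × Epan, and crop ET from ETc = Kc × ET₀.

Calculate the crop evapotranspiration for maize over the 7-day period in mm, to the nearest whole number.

ET₀ = 0.72 × 10.9 = 7.8480 mm/d
ETc = Kc × ET₀ = 1.06 × 7.8480 = 8.3189 mm/d
Over 7 days: 8.3189 × 7 = 58.232 mm

58 mm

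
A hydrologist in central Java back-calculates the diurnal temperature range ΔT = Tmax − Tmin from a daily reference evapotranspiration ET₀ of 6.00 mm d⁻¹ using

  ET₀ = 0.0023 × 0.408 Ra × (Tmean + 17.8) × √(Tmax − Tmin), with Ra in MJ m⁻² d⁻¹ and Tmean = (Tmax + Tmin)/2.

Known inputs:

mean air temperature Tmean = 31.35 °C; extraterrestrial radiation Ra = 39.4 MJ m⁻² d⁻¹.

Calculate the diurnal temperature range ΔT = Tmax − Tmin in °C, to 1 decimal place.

√ΔT = ET₀ / [0.0023 × 0.408 × Ra × (Tmean+17.8)] = 6.00 / (0.0023 × 16.0752 × 49.15) = 3.3017
ΔT = 3.3017² = 10.901 °C

10.9 °C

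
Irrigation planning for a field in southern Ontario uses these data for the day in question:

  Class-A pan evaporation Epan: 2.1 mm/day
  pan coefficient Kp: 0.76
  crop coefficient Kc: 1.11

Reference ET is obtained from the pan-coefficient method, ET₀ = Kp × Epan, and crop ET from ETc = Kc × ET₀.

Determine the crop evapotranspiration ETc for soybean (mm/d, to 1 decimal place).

1.8 mm/d

ET₀ = 0.76 × 2.1 = 1.5960 mm/d
ETc = Kc × ET₀ = 1.11 × 1.5960 = 1.7716 mm/d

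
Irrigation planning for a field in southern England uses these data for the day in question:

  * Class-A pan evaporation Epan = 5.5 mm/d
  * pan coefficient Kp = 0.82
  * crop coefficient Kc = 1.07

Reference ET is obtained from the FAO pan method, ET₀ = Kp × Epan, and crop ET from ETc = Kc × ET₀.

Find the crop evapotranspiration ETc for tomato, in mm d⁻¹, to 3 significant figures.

4.83 mm d⁻¹

ET₀ = 0.82 × 5.5 = 4.5100 mm/d
ETc = Kc × ET₀ = 1.07 × 4.5100 = 4.8257 mm/d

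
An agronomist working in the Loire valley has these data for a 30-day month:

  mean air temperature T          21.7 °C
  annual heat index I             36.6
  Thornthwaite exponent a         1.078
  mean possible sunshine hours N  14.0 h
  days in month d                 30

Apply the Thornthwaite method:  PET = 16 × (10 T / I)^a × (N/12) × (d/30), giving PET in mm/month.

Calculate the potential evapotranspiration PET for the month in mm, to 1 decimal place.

10T/I = 10 × 21.7 / 36.6 = 5.9290
(10T/I)^a = 5.9290^1.078 = 6.8120
Uncorrected PET = 16 × 6.8120 = 108.992 mm
Correction = (N/12)(d/30) = (14.0/12)(30/30) = 1.1667
PET = 108.992 × 1.1667 = 127.161 mm/month

127.2 mm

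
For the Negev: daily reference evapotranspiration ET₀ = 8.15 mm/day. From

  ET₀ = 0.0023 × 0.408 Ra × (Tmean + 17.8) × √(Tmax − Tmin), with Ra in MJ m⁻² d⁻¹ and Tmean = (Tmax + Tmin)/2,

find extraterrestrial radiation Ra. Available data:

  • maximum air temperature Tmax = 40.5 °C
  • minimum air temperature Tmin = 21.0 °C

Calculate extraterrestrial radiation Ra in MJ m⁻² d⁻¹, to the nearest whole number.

Tmean = (40.5+21.0)/2 = 30.75 °C; ΔT = 19.5
Ra = ET₀ / [0.0023 × 0.408 × (Tmean+17.8) × √ΔT]
   = 8.15 / (0.0023 × 0.408 × 48.55 × 4.4159) = 40.510 MJ m⁻² d⁻¹

41 MJ m⁻² d⁻¹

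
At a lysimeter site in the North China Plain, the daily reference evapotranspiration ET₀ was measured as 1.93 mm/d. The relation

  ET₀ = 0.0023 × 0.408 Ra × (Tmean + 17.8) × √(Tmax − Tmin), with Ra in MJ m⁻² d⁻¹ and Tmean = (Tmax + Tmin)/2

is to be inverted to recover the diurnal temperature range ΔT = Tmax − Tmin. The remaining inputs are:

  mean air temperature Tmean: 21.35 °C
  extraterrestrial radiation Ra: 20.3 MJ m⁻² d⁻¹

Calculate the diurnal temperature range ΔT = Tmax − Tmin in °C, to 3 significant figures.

√ΔT = ET₀ / [0.0023 × 0.408 × Ra × (Tmean+17.8)] = 1.93 / (0.0023 × 8.2824 × 39.15) = 2.5879
ΔT = 2.5879² = 6.697 °C

6.70 °C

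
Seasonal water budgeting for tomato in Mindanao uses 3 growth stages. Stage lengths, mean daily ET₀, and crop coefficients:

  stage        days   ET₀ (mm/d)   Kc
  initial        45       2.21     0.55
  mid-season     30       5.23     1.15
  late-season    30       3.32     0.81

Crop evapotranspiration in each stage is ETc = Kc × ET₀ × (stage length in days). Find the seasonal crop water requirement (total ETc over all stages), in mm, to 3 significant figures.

316 mm

initial: 0.55 × 2.21 × 45 = 54.70 mm
mid-season: 1.15 × 5.23 × 30 = 180.44 mm
late-season: 0.81 × 3.32 × 30 = 80.68 mm
Seasonal total = 315.82 mm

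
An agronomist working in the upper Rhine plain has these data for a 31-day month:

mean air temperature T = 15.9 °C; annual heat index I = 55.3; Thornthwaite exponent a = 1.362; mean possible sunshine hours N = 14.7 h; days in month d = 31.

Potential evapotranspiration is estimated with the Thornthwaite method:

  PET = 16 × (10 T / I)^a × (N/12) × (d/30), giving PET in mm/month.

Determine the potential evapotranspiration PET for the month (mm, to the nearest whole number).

10T/I = 10 × 15.9 / 55.3 = 2.8752
(10T/I)^a = 2.8752^1.362 = 4.2141
Uncorrected PET = 16 × 4.2141 = 67.426 mm
Correction = (N/12)(d/30) = (14.7/12)(31/30) = 1.2658
PET = 67.426 × 1.2658 = 85.348 mm/month

85 mm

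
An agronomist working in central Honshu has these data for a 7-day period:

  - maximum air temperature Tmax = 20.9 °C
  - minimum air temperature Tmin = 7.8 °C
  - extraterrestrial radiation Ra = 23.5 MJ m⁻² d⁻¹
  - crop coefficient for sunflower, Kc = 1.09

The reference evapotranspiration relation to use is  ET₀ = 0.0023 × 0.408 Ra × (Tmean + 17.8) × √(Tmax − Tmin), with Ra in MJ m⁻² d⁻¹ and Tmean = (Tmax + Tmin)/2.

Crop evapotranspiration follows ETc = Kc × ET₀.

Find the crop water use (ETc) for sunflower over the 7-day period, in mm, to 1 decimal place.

19.6 mm

Tmean = (20.9 + 7.8)/2 = 14.35 °C
0.408 Ra = 0.408 × 23.5 = 9.5880 mm/d equivalent
ET₀ = 0.0023 × 9.5880 × (14.35 + 17.8) × √13.1 = 0.0023 × 9.5880 × 32.15 × 3.6194 = 2.5661 mm/d
ETc = Kc × ET₀ = 1.09 × 2.5661 = 2.7970 mm/d
Over 7 days: 2.7970 × 7 = 19.579 mm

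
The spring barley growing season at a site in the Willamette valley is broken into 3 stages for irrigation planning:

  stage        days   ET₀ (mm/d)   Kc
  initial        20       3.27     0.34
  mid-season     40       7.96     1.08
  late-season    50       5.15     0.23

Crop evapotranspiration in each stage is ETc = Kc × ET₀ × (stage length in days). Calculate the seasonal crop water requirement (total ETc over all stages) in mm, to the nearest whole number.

425 mm

initial: 0.34 × 3.27 × 20 = 22.24 mm
mid-season: 1.08 × 7.96 × 40 = 343.87 mm
late-season: 0.23 × 5.15 × 50 = 59.23 mm
Seasonal total = 425.34 mm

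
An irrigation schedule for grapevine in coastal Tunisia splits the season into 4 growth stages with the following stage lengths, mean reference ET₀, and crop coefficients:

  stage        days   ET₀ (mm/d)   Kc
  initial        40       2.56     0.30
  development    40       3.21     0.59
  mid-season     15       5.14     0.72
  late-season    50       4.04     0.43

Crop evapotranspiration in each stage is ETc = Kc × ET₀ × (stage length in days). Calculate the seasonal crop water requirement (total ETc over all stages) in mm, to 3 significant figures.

249 mm

initial: 0.30 × 2.56 × 40 = 30.72 mm
development: 0.59 × 3.21 × 40 = 75.76 mm
mid-season: 0.72 × 5.14 × 15 = 55.51 mm
late-season: 0.43 × 4.04 × 50 = 86.86 mm
Seasonal total = 248.85 mm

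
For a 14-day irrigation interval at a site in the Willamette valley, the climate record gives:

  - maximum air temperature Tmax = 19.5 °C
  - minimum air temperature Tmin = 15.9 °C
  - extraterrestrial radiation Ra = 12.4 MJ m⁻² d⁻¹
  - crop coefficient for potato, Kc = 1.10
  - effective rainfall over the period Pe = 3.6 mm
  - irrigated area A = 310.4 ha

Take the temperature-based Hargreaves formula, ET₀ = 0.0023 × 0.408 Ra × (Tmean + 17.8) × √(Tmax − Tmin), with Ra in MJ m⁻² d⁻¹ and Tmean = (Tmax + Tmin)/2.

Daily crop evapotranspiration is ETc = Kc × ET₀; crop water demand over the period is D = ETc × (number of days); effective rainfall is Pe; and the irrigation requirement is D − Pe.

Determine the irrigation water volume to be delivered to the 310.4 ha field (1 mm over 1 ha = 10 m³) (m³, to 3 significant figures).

Tmean = (19.5 + 15.9)/2 = 17.70 °C
0.408 Ra = 0.408 × 12.4 = 5.0592 mm/d equivalent
ET₀ = 0.0023 × 5.0592 × (17.70 + 17.8) × √3.6 = 0.0023 × 5.0592 × 35.50 × 1.8974 = 0.7838 mm/d
ETc = Kc × ET₀ = 1.10 × 0.7838 = 0.8622 mm/d
Crop demand D = ETc × 14 d = 0.8622 × 14 = 12.071 mm
D − Pe = 12.071 − 3.6 = 8.471 mm
Volume = 8.471 mm × 310.4 ha × 10 = 26294.0 m³

26300 m³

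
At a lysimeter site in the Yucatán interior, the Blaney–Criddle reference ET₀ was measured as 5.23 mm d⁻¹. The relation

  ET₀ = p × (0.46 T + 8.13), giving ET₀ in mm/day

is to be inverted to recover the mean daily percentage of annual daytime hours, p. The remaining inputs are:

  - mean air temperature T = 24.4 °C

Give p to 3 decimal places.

p = ET₀ / (0.46 T + 8.13) = 5.23 / (0.46 × 24.4 + 8.13) = 5.23 / 19.354 = 0.2702

0.270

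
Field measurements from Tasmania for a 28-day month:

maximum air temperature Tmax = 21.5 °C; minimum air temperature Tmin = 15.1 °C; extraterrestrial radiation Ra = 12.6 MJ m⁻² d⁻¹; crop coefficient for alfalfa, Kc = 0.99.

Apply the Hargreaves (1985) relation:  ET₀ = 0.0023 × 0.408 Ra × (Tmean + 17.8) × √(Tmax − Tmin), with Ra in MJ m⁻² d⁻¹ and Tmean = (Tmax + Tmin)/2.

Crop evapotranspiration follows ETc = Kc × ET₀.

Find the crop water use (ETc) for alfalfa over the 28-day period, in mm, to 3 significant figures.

Tmean = (21.5 + 15.1)/2 = 18.30 °C
0.408 Ra = 0.408 × 12.6 = 5.1408 mm/d equivalent
ET₀ = 0.0023 × 5.1408 × (18.30 + 17.8) × √6.4 = 0.0023 × 5.1408 × 36.10 × 2.5298 = 1.0798 mm/d
ETc = Kc × ET₀ = 0.99 × 1.0798 = 1.0690 mm/d
Over 28 days: 1.0690 × 28 = 29.932 mm

29.9 mm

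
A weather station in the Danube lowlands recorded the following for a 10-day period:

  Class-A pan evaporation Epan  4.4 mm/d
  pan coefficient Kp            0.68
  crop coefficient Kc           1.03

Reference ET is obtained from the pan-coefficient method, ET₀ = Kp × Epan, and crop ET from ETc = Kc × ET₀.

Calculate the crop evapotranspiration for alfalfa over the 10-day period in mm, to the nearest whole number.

ET₀ = 0.68 × 4.4 = 2.9920 mm/d
ETc = Kc × ET₀ = 1.03 × 2.9920 = 3.0818 mm/d
Over 10 days: 3.0818 × 10 = 30.818 mm

31 mm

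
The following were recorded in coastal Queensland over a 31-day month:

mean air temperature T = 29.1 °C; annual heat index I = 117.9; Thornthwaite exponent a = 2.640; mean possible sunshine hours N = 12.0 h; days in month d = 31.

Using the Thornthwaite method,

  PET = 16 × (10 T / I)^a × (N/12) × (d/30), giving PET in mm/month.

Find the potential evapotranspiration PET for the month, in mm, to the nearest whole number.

180 mm

10T/I = 10 × 29.1 / 117.9 = 2.4682
(10T/I)^a = 2.4682^2.640 = 10.8614
Uncorrected PET = 16 × 10.8614 = 173.782 mm
Correction = (N/12)(d/30) = (12.0/12)(31/30) = 1.0333
PET = 173.782 × 1.0333 = 179.569 mm/month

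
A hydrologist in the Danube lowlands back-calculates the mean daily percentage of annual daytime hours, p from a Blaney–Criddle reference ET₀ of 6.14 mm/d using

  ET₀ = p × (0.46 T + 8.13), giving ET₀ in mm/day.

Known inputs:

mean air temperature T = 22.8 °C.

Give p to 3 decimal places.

p = ET₀ / (0.46 T + 8.13) = 6.14 / (0.46 × 22.8 + 8.13) = 6.14 / 18.618 = 0.3298

0.330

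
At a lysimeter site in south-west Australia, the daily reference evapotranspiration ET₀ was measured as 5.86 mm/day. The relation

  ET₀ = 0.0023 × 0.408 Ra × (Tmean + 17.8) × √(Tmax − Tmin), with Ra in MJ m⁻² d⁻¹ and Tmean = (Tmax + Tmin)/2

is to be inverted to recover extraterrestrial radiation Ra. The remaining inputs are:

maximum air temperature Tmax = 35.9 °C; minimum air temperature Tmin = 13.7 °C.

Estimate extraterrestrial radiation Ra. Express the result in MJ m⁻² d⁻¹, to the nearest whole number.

Tmean = (35.9+13.7)/2 = 24.80 °C; ΔT = 22.2
Ra = ET₀ / [0.0023 × 0.408 × (Tmean+17.8) × √ΔT]
   = 5.86 / (0.0023 × 0.408 × 42.60 × 4.7117) = 31.112 MJ m⁻² d⁻¹

31 MJ m⁻² d⁻¹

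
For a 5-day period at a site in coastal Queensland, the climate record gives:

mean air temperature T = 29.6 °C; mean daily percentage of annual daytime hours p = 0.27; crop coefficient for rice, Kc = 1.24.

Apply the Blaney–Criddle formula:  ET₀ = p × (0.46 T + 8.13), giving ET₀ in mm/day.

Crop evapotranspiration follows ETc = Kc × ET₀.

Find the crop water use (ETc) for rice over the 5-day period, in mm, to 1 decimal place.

ET₀ = 0.27 × (0.46 × 29.6 + 8.13) = 0.27 × 21.746 = 5.8714 mm/d
ETc = Kc × ET₀ = 1.24 × 5.8714 = 7.2805 mm/d
Over 5 days: 7.2805 × 5 = 36.403 mm

36.4 mm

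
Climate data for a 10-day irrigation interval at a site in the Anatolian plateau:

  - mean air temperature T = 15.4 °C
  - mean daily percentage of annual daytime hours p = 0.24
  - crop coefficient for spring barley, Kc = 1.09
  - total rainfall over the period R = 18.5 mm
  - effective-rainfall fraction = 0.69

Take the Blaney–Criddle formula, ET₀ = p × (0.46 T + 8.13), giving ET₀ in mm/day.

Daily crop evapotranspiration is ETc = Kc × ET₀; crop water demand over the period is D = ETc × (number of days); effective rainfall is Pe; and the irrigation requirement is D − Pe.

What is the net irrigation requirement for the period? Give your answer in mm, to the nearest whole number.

27 mm

ET₀ = 0.24 × (0.46 × 15.4 + 8.13) = 0.24 × 15.214 = 3.6514 mm/d
ETc = Kc × ET₀ = 1.09 × 3.6514 = 3.9800 mm/d
Crop demand D = ETc × 10 d = 3.9800 × 10 = 39.800 mm
Pe = 0.69 × 18.5 = 12.765 mm
D − Pe = 39.800 − 12.765 = 27.035 mm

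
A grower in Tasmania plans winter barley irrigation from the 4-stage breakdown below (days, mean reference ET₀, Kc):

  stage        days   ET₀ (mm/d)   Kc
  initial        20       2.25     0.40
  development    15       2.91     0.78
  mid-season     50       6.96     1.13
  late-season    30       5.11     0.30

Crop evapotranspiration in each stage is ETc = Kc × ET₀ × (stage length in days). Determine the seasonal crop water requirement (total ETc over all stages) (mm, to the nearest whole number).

491 mm

initial: 0.40 × 2.25 × 20 = 18.00 mm
development: 0.78 × 2.91 × 15 = 34.05 mm
mid-season: 1.13 × 6.96 × 50 = 393.24 mm
late-season: 0.30 × 5.11 × 30 = 45.99 mm
Seasonal total = 491.28 mm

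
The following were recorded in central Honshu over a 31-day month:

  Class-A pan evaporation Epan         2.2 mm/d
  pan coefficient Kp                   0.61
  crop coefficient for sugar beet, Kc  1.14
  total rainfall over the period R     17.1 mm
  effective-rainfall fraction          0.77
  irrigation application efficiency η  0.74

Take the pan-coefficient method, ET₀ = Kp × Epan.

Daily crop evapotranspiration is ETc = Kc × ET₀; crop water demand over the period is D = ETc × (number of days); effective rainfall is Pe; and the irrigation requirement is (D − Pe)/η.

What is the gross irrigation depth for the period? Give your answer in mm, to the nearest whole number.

ET₀ = 0.61 × 2.2 = 1.3420 mm/d
ETc = Kc × ET₀ = 1.14 × 1.3420 = 1.5299 mm/d
Crop demand D = ETc × 31 d = 1.5299 × 31 = 47.427 mm
Pe = 0.77 × 17.1 = 13.167 mm
D − Pe = 47.427 − 13.167 = 34.260 mm
Gross irrigation = 34.260 / 0.74 = 46.297 mm

46 mm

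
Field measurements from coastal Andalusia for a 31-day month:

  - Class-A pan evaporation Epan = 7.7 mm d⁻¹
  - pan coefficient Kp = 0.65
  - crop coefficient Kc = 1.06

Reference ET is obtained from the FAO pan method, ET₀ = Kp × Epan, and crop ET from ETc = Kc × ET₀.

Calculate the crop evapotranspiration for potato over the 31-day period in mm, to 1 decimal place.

ET₀ = 0.65 × 7.7 = 5.0050 mm/d
ETc = Kc × ET₀ = 1.06 × 5.0050 = 5.3053 mm/d
Over 31 days: 5.3053 × 31 = 164.464 mm

164.5 mm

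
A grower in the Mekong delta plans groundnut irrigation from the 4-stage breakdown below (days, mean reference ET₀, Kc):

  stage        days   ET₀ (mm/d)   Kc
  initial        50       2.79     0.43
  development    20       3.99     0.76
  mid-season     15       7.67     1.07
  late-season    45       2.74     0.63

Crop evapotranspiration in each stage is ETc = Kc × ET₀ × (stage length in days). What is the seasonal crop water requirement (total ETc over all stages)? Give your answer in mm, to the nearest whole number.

321 mm

initial: 0.43 × 2.79 × 50 = 59.99 mm
development: 0.76 × 3.99 × 20 = 60.65 mm
mid-season: 1.07 × 7.67 × 15 = 123.10 mm
late-season: 0.63 × 2.74 × 45 = 77.68 mm
Seasonal total = 321.42 mm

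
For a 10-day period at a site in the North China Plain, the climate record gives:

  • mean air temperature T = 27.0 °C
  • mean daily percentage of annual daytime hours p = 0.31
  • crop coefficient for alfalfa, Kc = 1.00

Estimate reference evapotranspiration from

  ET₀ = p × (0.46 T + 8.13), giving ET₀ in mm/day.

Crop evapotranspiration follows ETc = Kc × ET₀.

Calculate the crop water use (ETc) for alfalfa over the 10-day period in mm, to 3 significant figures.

ET₀ = 0.31 × (0.46 × 27.0 + 8.13) = 0.31 × 20.550 = 6.3705 mm/d
ETc = Kc × ET₀ = 1.00 × 6.3705 = 6.3705 mm/d
Over 10 days: 6.3705 × 10 = 63.705 mm

63.7 mm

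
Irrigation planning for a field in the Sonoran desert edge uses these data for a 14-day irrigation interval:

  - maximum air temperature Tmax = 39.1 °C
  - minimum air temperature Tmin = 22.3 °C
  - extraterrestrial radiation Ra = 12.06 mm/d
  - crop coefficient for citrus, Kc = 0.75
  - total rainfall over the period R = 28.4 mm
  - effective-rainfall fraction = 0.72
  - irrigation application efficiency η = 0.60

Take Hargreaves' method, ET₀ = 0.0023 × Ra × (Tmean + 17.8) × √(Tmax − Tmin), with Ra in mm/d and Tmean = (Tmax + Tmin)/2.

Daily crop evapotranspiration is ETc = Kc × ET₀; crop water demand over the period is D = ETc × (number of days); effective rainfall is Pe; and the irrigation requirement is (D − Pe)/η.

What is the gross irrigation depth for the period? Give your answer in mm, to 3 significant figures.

Tmean = (39.1 + 22.3)/2 = 30.70 °C
ET₀ = 0.0023 × 12.06 × (30.70 + 17.8) × √16.8 = 0.0023 × 12.06 × 48.50 × 4.0988 = 5.5141 mm/d
ETc = Kc × ET₀ = 0.75 × 5.5141 = 4.1356 mm/d
Crop demand D = ETc × 14 d = 4.1356 × 14 = 57.898 mm
Pe = 0.72 × 28.4 = 20.448 mm
D − Pe = 57.898 − 20.448 = 37.450 mm
Gross irrigation = 37.450 / 0.60 = 62.417 mm

62.4 mm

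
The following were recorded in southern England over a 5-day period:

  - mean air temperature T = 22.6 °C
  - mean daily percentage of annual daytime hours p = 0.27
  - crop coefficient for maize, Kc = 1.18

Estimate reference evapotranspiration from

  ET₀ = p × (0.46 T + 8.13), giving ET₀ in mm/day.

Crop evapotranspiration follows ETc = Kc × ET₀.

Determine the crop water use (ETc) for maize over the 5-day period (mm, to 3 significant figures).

ET₀ = 0.27 × (0.46 × 22.6 + 8.13) = 0.27 × 18.526 = 5.0020 mm/d
ETc = Kc × ET₀ = 1.18 × 5.0020 = 5.9024 mm/d
Over 5 days: 5.9024 × 5 = 29.512 mm

29.5 mm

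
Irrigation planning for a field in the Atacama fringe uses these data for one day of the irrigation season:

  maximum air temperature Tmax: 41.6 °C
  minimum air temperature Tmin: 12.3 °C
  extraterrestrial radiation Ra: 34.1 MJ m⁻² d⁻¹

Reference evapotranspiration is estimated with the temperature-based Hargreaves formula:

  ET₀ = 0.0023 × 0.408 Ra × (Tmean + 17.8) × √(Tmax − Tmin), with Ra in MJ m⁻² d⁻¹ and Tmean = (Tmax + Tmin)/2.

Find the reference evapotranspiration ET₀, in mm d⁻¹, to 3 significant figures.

Tmean = (41.6 + 12.3)/2 = 26.95 °C
0.408 Ra = 0.408 × 34.1 = 13.9128 mm/d equivalent
ET₀ = 0.0023 × 13.9128 × (26.95 + 17.8) × √29.3 = 0.0023 × 13.9128 × 44.75 × 5.4129 = 7.7511 mm/d

7.75 mm d⁻¹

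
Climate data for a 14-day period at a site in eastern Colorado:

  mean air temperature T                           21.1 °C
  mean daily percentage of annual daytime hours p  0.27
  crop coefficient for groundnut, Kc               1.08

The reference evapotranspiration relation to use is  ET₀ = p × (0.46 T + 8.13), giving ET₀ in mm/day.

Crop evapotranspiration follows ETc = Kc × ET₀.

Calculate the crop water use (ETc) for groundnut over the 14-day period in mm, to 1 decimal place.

ET₀ = 0.27 × (0.46 × 21.1 + 8.13) = 0.27 × 17.836 = 4.8157 mm/d
ETc = Kc × ET₀ = 1.08 × 4.8157 = 5.2010 mm/d
Over 14 days: 5.2010 × 14 = 72.814 mm

72.8 mm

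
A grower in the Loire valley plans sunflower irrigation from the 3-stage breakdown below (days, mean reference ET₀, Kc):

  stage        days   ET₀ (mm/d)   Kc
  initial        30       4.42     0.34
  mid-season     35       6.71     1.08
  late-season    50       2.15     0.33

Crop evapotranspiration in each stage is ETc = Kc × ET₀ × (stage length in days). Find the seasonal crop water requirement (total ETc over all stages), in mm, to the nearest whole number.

initial: 0.34 × 4.42 × 30 = 45.08 mm
mid-season: 1.08 × 6.71 × 35 = 253.64 mm
late-season: 0.33 × 2.15 × 50 = 35.48 mm
Seasonal total = 334.20 mm

334 mm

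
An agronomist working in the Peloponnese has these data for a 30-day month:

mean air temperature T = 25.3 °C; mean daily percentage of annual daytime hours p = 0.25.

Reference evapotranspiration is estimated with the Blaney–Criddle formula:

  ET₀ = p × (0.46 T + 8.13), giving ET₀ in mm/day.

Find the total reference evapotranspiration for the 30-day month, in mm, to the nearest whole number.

ET₀ = 0.25 × (0.46 × 25.3 + 8.13) = 0.25 × 19.768 = 4.9420 mm/d
Monthly total = 4.9420 × 30 = 148.260 mm

148 mm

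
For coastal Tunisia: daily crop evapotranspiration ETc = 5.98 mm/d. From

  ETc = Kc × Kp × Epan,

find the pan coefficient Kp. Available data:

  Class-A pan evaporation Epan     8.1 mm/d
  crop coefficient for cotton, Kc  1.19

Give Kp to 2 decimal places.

ETc = Kc × Kp × Epan  ⇒  Kp = ETc / (Kc × Epan)
Kp = 5.98 / (1.19 × 8.1) = 5.98 / 9.639 = 0.6204

0.62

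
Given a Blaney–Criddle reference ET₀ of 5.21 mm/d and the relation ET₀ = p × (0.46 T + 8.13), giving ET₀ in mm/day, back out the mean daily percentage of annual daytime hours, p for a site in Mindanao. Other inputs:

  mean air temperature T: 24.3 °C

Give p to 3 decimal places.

p = ET₀ / (0.46 T + 8.13) = 5.21 / (0.46 × 24.3 + 8.13) = 5.21 / 19.308 = 0.2698

0.270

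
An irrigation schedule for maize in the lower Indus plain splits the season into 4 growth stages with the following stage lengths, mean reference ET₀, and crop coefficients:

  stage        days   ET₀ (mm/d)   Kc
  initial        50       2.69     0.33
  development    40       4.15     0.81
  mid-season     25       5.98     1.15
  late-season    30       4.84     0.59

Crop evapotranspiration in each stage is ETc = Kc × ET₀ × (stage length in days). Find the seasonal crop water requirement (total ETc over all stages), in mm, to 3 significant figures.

436 mm

initial: 0.33 × 2.69 × 50 = 44.39 mm
development: 0.81 × 4.15 × 40 = 134.46 mm
mid-season: 1.15 × 5.98 × 25 = 171.93 mm
late-season: 0.59 × 4.84 × 30 = 85.67 mm
Seasonal total = 436.45 mm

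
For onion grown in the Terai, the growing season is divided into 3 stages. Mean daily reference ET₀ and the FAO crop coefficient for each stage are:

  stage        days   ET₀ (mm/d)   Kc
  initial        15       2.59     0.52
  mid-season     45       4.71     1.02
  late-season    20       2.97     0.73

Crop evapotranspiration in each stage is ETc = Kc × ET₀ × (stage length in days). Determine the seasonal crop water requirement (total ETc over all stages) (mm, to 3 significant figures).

initial: 0.52 × 2.59 × 15 = 20.20 mm
mid-season: 1.02 × 4.71 × 45 = 216.19 mm
late-season: 0.73 × 2.97 × 20 = 43.36 mm
Seasonal total = 279.75 mm

280 mm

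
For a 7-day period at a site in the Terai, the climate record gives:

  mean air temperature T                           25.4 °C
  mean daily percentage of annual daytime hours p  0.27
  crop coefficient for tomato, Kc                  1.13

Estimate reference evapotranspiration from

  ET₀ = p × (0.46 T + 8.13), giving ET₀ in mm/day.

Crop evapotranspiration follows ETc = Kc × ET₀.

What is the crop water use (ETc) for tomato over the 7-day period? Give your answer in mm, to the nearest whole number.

ET₀ = 0.27 × (0.46 × 25.4 + 8.13) = 0.27 × 19.814 = 5.3498 mm/d
ETc = Kc × ET₀ = 1.13 × 5.3498 = 6.0453 mm/d
Over 7 days: 6.0453 × 7 = 42.317 mm

42 mm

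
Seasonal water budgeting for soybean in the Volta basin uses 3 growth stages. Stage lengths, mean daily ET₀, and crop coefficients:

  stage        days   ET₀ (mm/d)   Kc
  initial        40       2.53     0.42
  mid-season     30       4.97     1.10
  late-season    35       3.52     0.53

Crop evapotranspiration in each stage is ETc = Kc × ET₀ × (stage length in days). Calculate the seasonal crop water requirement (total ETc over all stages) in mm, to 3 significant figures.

272 mm

initial: 0.42 × 2.53 × 40 = 42.50 mm
mid-season: 1.10 × 4.97 × 30 = 164.01 mm
late-season: 0.53 × 3.52 × 35 = 65.30 mm
Seasonal total = 271.81 mm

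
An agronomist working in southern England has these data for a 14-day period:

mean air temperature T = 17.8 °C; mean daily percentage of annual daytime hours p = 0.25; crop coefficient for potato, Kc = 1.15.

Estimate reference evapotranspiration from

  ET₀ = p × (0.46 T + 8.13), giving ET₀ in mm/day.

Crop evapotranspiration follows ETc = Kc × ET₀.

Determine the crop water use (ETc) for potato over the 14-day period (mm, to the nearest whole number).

ET₀ = 0.25 × (0.46 × 17.8 + 8.13) = 0.25 × 16.318 = 4.0795 mm/d
ETc = Kc × ET₀ = 1.15 × 4.0795 = 4.6914 mm/d
Over 14 days: 4.6914 × 14 = 65.680 mm

66 mm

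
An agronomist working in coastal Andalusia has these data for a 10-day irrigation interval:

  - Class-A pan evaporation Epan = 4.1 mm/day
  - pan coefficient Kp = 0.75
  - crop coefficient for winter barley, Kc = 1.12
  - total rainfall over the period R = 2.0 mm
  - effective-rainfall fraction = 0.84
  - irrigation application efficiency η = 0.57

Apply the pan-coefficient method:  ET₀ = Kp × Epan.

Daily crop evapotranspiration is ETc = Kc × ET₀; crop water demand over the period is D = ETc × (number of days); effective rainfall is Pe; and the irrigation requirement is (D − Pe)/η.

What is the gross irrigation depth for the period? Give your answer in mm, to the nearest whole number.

57 mm

ET₀ = 0.75 × 4.1 = 3.0750 mm/d
ETc = Kc × ET₀ = 1.12 × 3.0750 = 3.4440 mm/d
Crop demand D = ETc × 10 d = 3.4440 × 10 = 34.440 mm
Pe = 0.84 × 2.0 = 1.680 mm
D − Pe = 34.440 − 1.680 = 32.760 mm
Gross irrigation = 32.760 / 0.57 = 57.474 mm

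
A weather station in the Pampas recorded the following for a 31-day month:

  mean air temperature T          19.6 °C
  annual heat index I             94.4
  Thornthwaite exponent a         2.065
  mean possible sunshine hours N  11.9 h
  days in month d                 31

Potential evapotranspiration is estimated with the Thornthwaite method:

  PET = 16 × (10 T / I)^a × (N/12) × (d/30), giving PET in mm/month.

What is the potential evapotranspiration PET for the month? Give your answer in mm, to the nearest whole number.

10T/I = 10 × 19.6 / 94.4 = 2.0763
(10T/I)^a = 2.0763^2.065 = 4.5207
Uncorrected PET = 16 × 4.5207 = 72.331 mm
Correction = (N/12)(d/30) = (11.9/12)(31/30) = 1.0247
PET = 72.331 × 1.0247 = 74.118 mm/month

74 mm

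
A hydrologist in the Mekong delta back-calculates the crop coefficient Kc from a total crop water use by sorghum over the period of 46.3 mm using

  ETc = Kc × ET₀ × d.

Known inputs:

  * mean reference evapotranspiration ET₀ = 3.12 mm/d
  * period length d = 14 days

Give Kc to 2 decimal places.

ETc = Kc × ET₀ × d  ⇒  Kc = ETc / (ET₀ × d)
Kc = 46.3 / (3.12 × 14) = 46.3 / 43.68 = 1.0600

1.06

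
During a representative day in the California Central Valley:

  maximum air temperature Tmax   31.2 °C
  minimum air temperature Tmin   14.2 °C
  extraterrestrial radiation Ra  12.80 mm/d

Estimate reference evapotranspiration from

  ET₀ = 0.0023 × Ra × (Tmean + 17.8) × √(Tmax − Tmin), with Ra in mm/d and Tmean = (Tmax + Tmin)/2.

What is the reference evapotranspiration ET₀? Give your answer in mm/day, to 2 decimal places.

Tmean = (31.2 + 14.2)/2 = 22.70 °C
ET₀ = 0.0023 × 12.80 × (22.70 + 17.8) × √17.0 = 0.0023 × 12.80 × 40.50 × 4.1231 = 4.9161 mm/d

4.92 mm/day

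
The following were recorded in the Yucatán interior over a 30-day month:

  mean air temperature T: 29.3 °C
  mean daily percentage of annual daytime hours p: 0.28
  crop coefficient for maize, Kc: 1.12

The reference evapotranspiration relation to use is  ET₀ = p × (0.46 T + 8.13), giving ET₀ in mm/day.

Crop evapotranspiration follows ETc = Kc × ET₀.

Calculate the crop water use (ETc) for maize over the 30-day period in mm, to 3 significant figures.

203 mm

ET₀ = 0.28 × (0.46 × 29.3 + 8.13) = 0.28 × 21.608 = 6.0502 mm/d
ETc = Kc × ET₀ = 1.12 × 6.0502 = 6.7762 mm/d
Over 30 days: 6.7762 × 30 = 203.286 mm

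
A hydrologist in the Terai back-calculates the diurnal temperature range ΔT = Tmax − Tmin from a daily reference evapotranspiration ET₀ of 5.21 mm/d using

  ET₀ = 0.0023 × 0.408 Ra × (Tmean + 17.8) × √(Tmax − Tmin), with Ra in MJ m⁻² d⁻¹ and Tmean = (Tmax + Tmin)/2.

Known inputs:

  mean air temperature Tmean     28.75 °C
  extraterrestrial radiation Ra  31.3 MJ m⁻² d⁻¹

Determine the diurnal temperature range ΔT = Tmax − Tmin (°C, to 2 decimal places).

14.52 °C

√ΔT = ET₀ / [0.0023 × 0.408 × Ra × (Tmean+17.8)] = 5.21 / (0.0023 × 12.7704 × 46.55) = 3.8105
ΔT = 3.8105² = 14.520 °C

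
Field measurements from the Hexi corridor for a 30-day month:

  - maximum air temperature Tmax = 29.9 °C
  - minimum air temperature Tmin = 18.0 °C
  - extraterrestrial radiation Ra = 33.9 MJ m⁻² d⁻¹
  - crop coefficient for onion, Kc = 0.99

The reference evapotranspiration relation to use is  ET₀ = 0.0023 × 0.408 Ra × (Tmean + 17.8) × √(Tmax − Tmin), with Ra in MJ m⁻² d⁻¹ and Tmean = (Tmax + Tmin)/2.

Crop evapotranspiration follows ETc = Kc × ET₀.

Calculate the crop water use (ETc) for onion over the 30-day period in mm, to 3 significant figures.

136 mm

Tmean = (29.9 + 18.0)/2 = 23.95 °C
0.408 Ra = 0.408 × 33.9 = 13.8312 mm/d equivalent
ET₀ = 0.0023 × 13.8312 × (23.95 + 17.8) × √11.9 = 0.0023 × 13.8312 × 41.75 × 3.4496 = 4.5816 mm/d
ETc = Kc × ET₀ = 0.99 × 4.5816 = 4.5358 mm/d
Over 30 days: 4.5358 × 30 = 136.074 mm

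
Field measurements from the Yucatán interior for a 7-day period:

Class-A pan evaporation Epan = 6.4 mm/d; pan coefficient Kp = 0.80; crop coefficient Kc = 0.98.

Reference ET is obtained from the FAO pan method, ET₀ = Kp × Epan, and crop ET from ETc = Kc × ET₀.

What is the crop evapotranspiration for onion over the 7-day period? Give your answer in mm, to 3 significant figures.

35.1 mm

ET₀ = 0.80 × 6.4 = 5.1200 mm/d
ETc = Kc × ET₀ = 0.98 × 5.1200 = 5.0176 mm/d
Over 7 days: 5.0176 × 7 = 35.123 mm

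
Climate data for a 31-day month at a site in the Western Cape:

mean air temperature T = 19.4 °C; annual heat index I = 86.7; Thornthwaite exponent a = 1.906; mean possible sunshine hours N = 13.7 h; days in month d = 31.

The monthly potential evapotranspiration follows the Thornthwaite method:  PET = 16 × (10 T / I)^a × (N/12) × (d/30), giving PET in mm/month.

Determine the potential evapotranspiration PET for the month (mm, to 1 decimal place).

10T/I = 10 × 19.4 / 86.7 = 2.2376
(10T/I)^a = 2.2376^1.906 = 4.6418
Uncorrected PET = 16 × 4.6418 = 74.269 mm
Correction = (N/12)(d/30) = (13.7/12)(31/30) = 1.1797
PET = 74.269 × 1.1797 = 87.615 mm/month

87.6 mm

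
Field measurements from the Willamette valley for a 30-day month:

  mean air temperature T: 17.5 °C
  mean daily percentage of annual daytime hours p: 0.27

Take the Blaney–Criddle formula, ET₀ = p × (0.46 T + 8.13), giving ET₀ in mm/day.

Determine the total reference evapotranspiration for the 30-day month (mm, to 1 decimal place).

ET₀ = 0.27 × (0.46 × 17.5 + 8.13) = 0.27 × 16.180 = 4.3686 mm/d
Monthly total = 4.3686 × 30 = 131.058 mm

131.1 mm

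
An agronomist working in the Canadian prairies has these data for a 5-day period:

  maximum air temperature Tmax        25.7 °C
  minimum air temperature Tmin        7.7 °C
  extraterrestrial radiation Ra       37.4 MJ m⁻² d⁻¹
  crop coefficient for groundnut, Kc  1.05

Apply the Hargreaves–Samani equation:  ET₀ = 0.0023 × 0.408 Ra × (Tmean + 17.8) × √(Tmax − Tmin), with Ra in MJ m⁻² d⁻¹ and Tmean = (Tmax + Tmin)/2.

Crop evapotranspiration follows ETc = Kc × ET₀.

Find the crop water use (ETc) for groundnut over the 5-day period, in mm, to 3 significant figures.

27.0 mm

Tmean = (25.7 + 7.7)/2 = 16.70 °C
0.408 Ra = 0.408 × 37.4 = 15.2592 mm/d equivalent
ET₀ = 0.0023 × 15.2592 × (16.70 + 17.8) × √18.0 = 0.0023 × 15.2592 × 34.50 × 4.2426 = 5.1370 mm/d
ETc = Kc × ET₀ = 1.05 × 5.1370 = 5.3939 mm/d
Over 5 days: 5.3939 × 5 = 26.970 mm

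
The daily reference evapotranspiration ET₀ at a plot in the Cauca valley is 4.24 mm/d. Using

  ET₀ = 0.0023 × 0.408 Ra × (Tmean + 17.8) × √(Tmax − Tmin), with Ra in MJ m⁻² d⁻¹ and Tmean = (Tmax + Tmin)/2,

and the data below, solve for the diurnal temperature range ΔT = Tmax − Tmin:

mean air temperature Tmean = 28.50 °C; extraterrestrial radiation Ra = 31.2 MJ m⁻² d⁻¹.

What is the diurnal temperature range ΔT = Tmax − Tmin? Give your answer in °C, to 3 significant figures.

√ΔT = ET₀ / [0.0023 × 0.408 × Ra × (Tmean+17.8)] = 4.24 / (0.0023 × 12.7296 × 46.30) = 3.1278
ΔT = 3.1278² = 9.783 °C

9.78 °C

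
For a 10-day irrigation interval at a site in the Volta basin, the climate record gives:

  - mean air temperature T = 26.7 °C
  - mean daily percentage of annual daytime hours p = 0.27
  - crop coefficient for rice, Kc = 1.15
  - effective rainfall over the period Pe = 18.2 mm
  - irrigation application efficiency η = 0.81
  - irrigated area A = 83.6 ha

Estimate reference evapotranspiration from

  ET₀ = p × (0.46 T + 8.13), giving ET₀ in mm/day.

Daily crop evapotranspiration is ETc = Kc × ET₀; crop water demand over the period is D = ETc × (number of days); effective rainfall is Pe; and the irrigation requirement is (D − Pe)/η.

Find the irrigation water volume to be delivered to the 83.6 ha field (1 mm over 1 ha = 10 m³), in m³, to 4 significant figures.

ET₀ = 0.27 × (0.46 × 26.7 + 8.13) = 0.27 × 20.412 = 5.5112 mm/d
ETc = Kc × ET₀ = 1.15 × 5.5112 = 6.3379 mm/d
Crop demand D = ETc × 10 d = 6.3379 × 10 = 63.379 mm
D − Pe = 63.379 − 18.2 = 45.179 mm
Gross irrigation = 45.179 / 0.81 = 55.777 mm
Volume = 55.777 mm × 83.6 ha × 10 = 46629.6 m³

46630 m³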